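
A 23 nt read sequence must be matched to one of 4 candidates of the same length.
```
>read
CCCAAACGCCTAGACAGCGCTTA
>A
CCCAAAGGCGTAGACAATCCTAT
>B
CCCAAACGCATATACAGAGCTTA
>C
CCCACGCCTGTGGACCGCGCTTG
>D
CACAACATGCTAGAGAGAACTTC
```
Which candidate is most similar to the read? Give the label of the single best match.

A differs at 7 bases; B differs at 3 bases; C differs at 8 bases; D differs at 9 bases. The closest is B.

B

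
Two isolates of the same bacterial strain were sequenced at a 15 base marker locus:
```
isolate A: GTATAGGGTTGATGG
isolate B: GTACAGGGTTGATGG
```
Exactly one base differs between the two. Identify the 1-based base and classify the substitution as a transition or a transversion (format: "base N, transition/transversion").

The sequences differ only at base 4: T→C (pyrimidine→pyrimidine), a transition.

base 4, transition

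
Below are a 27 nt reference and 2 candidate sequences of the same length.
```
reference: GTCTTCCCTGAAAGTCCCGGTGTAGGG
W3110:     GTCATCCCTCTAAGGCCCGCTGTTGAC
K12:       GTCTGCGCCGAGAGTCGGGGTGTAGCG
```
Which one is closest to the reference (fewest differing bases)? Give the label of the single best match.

Hamming distances to reference — W3110: 8; K12: 7.
Smallest is K12 with 7 mismatches.

K12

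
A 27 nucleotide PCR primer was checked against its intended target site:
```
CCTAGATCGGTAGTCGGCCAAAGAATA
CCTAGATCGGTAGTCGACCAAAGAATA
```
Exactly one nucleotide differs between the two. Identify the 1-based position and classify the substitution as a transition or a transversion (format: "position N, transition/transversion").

position 17, transition

The sequences differ only at position 17: G→A (purine→purine), a transition.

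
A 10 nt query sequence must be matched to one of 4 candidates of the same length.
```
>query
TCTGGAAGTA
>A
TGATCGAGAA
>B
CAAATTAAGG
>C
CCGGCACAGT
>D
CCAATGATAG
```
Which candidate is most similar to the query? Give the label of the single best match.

A

A differs at 6 bases; B differs at 9 bases; C differs at 7 bases; D differs at 8 bases. The closest is A.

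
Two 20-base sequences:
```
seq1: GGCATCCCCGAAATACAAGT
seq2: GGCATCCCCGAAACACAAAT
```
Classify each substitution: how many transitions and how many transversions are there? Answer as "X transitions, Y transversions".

2 transitions, 0 transversions

Mismatches (1-based):
base 14: T→C (pyrimidine→pyrimidine, transition)
base 19: G→A (purine→purine, transition)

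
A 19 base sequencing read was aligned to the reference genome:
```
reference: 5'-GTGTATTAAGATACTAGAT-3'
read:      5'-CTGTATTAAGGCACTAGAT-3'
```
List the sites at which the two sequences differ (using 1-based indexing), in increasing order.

Differences at site 1 (G→C), site 11 (A→G), site 12 (T→C).

1, 11, 12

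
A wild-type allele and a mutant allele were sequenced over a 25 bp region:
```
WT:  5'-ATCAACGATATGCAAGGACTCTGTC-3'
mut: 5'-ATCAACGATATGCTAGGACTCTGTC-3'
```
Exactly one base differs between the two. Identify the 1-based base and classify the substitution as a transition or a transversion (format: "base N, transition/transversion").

base 14, transversion

The sequences differ only at base 14: A→T (purine→pyrimidine), a transversion.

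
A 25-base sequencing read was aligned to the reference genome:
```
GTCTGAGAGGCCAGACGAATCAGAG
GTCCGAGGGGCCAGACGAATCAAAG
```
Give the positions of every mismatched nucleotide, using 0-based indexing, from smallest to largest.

Differences at position 3 (T→C), position 7 (A→G), position 22 (G→A).

3, 7, 22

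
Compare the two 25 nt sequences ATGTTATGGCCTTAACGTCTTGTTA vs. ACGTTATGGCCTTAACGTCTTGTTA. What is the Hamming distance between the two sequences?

1

Comparing position by position, 1 site differs: 2 (T/C).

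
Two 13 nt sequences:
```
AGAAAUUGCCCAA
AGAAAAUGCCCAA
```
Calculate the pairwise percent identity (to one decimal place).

92.3%

1 position differs (6), so 12 of 13 match: 12/13 = 92.31%.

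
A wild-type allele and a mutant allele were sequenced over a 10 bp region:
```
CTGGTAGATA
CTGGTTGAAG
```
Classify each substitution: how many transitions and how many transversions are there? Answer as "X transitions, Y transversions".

1 transition, 2 transversions

Transitions (purine↔purine or pyrimidine↔pyrimidine): 10 A→G.
Transversions (purine↔pyrimidine): 6 A→T, 9 T→A.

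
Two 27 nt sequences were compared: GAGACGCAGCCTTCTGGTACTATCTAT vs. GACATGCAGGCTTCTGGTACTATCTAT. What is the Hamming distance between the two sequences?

3

Comparing position by position, 3 sites differ: 3 (G/C), 5 (C/T), 10 (C/G).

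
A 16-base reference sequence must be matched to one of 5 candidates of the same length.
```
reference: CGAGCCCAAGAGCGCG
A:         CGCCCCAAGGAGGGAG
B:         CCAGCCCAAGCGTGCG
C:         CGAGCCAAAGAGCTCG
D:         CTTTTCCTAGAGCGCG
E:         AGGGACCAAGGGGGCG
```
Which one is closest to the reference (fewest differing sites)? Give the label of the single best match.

C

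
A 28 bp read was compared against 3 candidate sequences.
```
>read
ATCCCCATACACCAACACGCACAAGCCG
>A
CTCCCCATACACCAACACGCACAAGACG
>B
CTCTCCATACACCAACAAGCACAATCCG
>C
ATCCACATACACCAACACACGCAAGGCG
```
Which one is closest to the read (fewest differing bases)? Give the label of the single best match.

A

A differs at 2 bases; B differs at 4 bases; C differs at 4 bases. The closest is A.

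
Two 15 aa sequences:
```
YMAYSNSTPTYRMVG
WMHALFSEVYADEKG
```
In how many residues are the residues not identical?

The sequences differ at residues 1, 3, 4, 5, 6, 8, 9, 10, 11, 12, 13, 14 (1-based) — 12 in total.

12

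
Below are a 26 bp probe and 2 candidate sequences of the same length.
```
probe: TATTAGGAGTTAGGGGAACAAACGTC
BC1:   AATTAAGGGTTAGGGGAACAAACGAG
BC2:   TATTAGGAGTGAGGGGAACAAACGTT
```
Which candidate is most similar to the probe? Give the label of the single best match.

BC2

BC1 differs at 5 bases; BC2 differs at 2 bases. The closest is BC2.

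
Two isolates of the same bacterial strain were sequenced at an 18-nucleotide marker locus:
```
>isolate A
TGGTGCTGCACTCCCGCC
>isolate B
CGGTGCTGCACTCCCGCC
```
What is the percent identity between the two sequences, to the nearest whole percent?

94%

Mismatch at position 1 (1-based): 1 of 18.
Identical positions: 17/18 = 94.44% → 94%.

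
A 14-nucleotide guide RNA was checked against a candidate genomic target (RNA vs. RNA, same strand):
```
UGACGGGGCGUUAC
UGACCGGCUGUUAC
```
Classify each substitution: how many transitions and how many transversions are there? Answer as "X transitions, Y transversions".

Mismatches (1-based):
position 5: G→C (purine→pyrimidine, transversion)
position 8: G→C (purine→pyrimidine, transversion)
position 9: C→U (pyrimidine→pyrimidine, transition)

1 transition, 2 transversions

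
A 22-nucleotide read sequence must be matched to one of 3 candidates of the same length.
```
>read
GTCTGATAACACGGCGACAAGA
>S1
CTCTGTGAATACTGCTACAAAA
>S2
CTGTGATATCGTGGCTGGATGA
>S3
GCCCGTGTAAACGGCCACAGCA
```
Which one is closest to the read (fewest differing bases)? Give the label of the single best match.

Hamming distances to read — S1: 7; S2: 9; S3: 9.
Smallest is S1 with 7 mismatches.

S1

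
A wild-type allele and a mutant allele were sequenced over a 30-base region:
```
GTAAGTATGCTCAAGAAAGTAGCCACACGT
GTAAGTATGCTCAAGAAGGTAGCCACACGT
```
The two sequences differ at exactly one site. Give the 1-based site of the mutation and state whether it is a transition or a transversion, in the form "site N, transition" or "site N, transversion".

Site 18 changes A→G. A is a purine and G is a purine, so this is a transition.

site 18, transition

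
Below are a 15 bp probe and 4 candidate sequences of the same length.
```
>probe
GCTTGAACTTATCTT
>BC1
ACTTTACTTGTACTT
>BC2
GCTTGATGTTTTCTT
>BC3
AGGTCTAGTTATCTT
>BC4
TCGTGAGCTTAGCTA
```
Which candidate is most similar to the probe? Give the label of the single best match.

BC2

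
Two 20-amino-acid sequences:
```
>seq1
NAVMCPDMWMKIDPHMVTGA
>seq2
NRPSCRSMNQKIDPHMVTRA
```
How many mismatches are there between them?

Comparing position by position, 8 residues differ: 2 (A/R), 3 (V/P), 4 (M/S), 6 (P/R), 7 (D/S), 9 (W/N), 10 (M/Q), 19 (G/R).

8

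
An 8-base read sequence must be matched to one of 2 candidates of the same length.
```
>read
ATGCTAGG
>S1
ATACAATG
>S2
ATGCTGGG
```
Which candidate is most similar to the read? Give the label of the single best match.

Hamming distances to read — S1: 3; S2: 1.
Smallest is S2 with 1 mismatch.

S2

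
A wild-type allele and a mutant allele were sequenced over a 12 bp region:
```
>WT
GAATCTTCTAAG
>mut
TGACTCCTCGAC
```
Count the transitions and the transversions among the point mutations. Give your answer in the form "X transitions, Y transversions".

Transitions (purine↔purine or pyrimidine↔pyrimidine): 2 A→G, 4 T→C, 5 C→T, 6 T→C, 7 T→C, 8 C→T, 9 T→C, 10 A→G.
Transversions (purine↔pyrimidine): 1 G→T, 12 G→C.

8 transitions, 2 transversions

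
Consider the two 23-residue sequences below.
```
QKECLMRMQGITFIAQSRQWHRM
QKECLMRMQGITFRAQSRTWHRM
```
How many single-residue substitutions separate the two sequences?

2

Comparing position by position, 2 residues differ: 14 (I/R), 19 (Q/T).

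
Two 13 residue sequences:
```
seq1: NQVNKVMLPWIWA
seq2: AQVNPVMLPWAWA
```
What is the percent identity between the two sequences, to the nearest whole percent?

77%

3 positions differ (1, 5, 11), so 10 of 13 match: 10/13 = 76.92%.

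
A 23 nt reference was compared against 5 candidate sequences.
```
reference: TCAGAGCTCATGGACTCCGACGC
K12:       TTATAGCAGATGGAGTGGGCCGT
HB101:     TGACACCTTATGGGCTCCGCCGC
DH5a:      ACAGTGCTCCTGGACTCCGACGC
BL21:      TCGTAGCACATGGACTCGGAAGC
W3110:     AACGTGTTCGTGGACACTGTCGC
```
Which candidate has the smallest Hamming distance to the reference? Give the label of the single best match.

DH5a

K12 differs at 9 bases; HB101 differs at 6 bases; DH5a differs at 3 bases; BL21 differs at 5 bases; W3110 differs at 9 bases. The closest is DH5a.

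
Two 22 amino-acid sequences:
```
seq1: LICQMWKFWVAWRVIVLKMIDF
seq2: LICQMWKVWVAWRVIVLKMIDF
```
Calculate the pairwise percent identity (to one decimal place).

95.5%

1 position differs (8), so 21 of 22 match: 21/22 = 95.45%.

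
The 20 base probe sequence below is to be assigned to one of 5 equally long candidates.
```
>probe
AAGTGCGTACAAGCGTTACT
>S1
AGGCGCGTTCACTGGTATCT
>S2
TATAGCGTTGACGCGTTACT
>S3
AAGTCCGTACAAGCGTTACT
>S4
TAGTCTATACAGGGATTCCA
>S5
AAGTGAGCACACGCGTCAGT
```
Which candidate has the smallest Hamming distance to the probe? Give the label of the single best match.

Hamming distances to probe — S1: 8; S2: 6; S3: 1; S4: 9; S5: 5.
Smallest is S3 with 1 mismatch.

S3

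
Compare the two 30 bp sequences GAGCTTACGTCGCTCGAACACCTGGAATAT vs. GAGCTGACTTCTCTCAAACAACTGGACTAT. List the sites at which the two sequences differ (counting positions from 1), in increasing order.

6, 9, 12, 16, 21, 27

Scanning 1-based: 6: T/G; 9: G/T; 12: G/T; 16: G/A; 21: C/A; 27: A/C.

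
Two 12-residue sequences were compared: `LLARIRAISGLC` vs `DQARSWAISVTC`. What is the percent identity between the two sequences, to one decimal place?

6 positions differ (1, 2, 5, 6, 10, 11), so 6 of 12 match: 6/12 = 50%.

50.0%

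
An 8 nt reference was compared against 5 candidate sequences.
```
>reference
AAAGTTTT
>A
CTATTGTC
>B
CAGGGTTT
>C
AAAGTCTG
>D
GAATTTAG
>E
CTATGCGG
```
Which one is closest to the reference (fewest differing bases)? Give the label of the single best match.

A differs at 5 bases; B differs at 3 bases; C differs at 2 bases; D differs at 4 bases; E differs at 7 bases. The closest is C.

C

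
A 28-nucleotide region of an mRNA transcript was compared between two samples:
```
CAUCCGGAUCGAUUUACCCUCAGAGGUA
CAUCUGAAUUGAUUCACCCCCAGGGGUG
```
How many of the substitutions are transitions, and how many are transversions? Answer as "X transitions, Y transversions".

7 transitions, 0 transversions

Mismatches (1-based):
position 5: C→U (pyrimidine→pyrimidine, transition)
position 7: G→A (purine→purine, transition)
position 10: C→U (pyrimidine→pyrimidine, transition)
position 15: U→C (pyrimidine→pyrimidine, transition)
position 20: U→C (pyrimidine→pyrimidine, transition)
position 24: A→G (purine→purine, transition)
position 28: A→G (purine→purine, transition)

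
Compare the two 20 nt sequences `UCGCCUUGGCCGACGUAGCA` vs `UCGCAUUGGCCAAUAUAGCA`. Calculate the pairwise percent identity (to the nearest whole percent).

80%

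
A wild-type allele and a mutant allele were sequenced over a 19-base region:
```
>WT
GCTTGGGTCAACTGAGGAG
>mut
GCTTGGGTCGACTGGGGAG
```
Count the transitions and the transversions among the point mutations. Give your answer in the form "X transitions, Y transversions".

Mismatches (1-based):
base 10: A→G (purine→purine, transition)
base 15: A→G (purine→purine, transition)

2 transitions, 0 transversions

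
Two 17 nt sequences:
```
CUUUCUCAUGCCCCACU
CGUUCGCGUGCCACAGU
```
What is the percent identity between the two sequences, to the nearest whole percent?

71%

5 positions differ (2, 6, 8, 13, 16), so 12 of 17 match: 12/17 = 70.59%.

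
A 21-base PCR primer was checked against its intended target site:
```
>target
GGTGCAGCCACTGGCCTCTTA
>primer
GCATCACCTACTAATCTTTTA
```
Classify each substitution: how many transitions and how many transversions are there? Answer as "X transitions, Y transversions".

Transitions (purine↔purine or pyrimidine↔pyrimidine): 9 C→T, 13 G→A, 14 G→A, 15 C→T, 18 C→T.
Transversions (purine↔pyrimidine): 2 G→C, 3 T→A, 4 G→T, 7 G→C.

5 transitions, 4 transversions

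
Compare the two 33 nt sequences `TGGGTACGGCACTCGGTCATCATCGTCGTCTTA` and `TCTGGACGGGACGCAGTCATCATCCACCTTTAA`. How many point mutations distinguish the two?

Comparing position by position, 11 sites differ: 2 (G/C), 3 (G/T), 5 (T/G), 10 (C/G), 13 (T/G), 15 (G/A), 25 (G/C), 26 (T/A), 28 (G/C), 30 (C/T), 32 (T/A).

11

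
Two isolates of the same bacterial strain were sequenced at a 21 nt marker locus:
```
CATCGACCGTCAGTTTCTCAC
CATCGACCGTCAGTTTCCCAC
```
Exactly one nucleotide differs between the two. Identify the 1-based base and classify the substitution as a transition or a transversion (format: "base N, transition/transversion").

base 18, transition

The sequences differ only at base 18: T→C (pyrimidine→pyrimidine), a transition.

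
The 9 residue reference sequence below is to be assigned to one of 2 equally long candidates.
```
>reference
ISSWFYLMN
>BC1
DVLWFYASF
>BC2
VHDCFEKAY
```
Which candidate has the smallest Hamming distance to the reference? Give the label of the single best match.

Hamming distances to reference — BC1: 6; BC2: 8.
Smallest is BC1 with 6 mismatches.

BC1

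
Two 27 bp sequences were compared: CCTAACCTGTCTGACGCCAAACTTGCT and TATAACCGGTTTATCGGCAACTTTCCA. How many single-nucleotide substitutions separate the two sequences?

Comparing position by position, 11 bases differ: 1 (C/T), 2 (C/A), 8 (T/G), 11 (C/T), 13 (G/A), 14 (A/T), 17 (C/G), 21 (A/C), 22 (C/T), 25 (G/C), 27 (T/A).

11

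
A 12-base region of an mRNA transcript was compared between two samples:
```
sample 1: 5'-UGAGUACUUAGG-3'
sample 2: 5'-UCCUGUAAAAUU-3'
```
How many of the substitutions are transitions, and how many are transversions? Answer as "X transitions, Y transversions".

0 transitions, 10 transversions

Mismatches (1-based):
position 2: G→C (purine→pyrimidine, transversion)
position 3: A→C (purine→pyrimidine, transversion)
position 4: G→U (purine→pyrimidine, transversion)
position 5: U→G (pyrimidine→purine, transversion)
position 6: A→U (purine→pyrimidine, transversion)
position 7: C→A (pyrimidine→purine, transversion)
position 8: U→A (pyrimidine→purine, transversion)
position 9: U→A (pyrimidine→purine, transversion)
position 11: G→U (purine→pyrimidine, transversion)
position 12: G→U (purine→pyrimidine, transversion)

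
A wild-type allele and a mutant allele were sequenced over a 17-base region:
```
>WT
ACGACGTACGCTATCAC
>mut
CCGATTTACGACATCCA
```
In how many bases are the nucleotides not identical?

7

The sequences differ at bases 1, 5, 6, 11, 12, 16, 17 (1-based) — 7 in total.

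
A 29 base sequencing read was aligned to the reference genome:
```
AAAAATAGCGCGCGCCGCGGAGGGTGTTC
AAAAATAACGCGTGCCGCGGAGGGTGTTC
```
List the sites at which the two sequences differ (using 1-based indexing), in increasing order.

8, 13

Scanning 1-based: 8: G/A; 13: C/T.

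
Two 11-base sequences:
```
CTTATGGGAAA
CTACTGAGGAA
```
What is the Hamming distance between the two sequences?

The sequences differ at bases 3, 4, 7, 9 (1-based) — 4 in total.

4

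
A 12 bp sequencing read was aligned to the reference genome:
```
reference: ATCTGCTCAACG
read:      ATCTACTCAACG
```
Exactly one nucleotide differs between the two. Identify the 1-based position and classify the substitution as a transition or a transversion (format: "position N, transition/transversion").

The sequences differ only at position 5: G→A (purine→purine), a transition.

position 5, transition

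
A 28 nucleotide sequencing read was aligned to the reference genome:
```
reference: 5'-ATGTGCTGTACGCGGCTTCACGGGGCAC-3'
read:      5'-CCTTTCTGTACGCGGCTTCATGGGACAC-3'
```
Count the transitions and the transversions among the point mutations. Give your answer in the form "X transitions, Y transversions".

Transitions (purine↔purine or pyrimidine↔pyrimidine): 2 T→C, 21 C→T, 25 G→A.
Transversions (purine↔pyrimidine): 1 A→C, 3 G→T, 5 G→T.

3 transitions, 3 transversions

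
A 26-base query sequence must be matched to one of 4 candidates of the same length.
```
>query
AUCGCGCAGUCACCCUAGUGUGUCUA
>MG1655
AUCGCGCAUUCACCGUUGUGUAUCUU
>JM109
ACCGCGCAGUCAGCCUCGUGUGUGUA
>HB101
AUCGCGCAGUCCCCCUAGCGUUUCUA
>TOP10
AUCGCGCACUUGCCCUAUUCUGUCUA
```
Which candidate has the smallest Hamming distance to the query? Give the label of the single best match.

HB101

MG1655 differs at 5 positions; JM109 differs at 4 positions; HB101 differs at 3 positions; TOP10 differs at 5 positions. The closest is HB101.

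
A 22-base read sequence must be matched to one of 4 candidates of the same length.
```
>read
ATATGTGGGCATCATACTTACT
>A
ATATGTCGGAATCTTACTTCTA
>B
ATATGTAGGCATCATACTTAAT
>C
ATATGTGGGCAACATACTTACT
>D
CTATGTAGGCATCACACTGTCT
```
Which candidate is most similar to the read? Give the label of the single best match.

C

A differs at 6 bases; B differs at 2 bases; C differs at 1 base; D differs at 5 bases. The closest is C.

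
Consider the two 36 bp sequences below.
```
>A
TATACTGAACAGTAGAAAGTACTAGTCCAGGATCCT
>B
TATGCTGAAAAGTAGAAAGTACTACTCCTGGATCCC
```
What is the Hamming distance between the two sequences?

Mismatches (1-based): base 4: A→G; base 10: C→A; base 25: G→C; base 29: A→T; base 36: T→C.

5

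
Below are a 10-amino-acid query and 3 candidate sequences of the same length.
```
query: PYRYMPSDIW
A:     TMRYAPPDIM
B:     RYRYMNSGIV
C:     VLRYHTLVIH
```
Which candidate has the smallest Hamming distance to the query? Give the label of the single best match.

A differs at 5 residues; B differs at 4 residues; C differs at 7 residues. The closest is B.

B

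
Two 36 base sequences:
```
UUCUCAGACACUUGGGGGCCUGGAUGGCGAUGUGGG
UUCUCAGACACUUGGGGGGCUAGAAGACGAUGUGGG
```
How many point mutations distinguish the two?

4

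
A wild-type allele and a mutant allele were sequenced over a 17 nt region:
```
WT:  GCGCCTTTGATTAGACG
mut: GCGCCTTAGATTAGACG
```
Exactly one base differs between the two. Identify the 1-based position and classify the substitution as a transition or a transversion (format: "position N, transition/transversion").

The sequences differ only at position 8: T→A (pyrimidine→purine), a transversion.

position 8, transversion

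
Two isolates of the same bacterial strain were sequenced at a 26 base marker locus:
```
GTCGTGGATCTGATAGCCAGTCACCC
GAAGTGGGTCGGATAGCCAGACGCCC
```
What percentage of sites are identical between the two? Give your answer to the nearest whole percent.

77%

6 positions differ (2, 3, 8, 11, 21, 23), so 20 of 26 match: 20/26 = 76.92%.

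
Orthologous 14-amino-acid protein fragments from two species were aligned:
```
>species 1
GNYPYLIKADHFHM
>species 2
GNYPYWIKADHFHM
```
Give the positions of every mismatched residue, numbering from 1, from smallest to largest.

6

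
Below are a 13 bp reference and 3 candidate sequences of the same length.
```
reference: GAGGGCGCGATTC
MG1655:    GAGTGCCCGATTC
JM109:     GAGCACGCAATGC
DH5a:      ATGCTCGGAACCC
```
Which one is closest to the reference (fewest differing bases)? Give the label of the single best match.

MG1655

Hamming distances to reference — MG1655: 2; JM109: 4; DH5a: 8.
Smallest is MG1655 with 2 mismatches.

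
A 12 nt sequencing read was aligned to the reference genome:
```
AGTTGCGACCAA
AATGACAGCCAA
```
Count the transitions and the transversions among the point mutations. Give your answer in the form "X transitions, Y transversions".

4 transitions, 1 transversion

Mismatches (1-based):
position 2: G→A (purine→purine, transition)
position 4: T→G (pyrimidine→purine, transversion)
position 5: G→A (purine→purine, transition)
position 7: G→A (purine→purine, transition)
position 8: A→G (purine→purine, transition)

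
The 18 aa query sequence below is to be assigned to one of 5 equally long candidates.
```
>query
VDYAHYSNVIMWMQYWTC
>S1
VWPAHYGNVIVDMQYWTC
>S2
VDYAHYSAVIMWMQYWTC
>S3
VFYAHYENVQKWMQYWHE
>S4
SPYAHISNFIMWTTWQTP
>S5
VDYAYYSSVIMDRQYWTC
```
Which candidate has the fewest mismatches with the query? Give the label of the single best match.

S2

S1 differs at 5 positions; S2 differs at 1 position; S3 differs at 6 positions; S4 differs at 9 positions; S5 differs at 4 positions. The closest is S2.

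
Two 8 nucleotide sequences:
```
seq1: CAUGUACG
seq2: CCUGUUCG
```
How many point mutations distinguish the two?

The sequences differ at bases 2, 6 (1-based) — 2 in total.

2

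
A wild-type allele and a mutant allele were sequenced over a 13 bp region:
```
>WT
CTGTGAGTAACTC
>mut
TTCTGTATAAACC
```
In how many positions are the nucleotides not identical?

Comparing position by position, 6 positions differ: 1 (C/T), 3 (G/C), 6 (A/T), 7 (G/A), 11 (C/A), 12 (T/C).

6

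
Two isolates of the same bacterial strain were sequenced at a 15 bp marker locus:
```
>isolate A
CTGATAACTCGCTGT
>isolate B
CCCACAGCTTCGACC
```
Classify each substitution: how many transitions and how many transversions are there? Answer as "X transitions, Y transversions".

Transitions (purine↔purine or pyrimidine↔pyrimidine): 2 T→C, 5 T→C, 7 A→G, 10 C→T, 15 T→C.
Transversions (purine↔pyrimidine): 3 G→C, 11 G→C, 12 C→G, 13 T→A, 14 G→C.

5 transitions, 5 transversions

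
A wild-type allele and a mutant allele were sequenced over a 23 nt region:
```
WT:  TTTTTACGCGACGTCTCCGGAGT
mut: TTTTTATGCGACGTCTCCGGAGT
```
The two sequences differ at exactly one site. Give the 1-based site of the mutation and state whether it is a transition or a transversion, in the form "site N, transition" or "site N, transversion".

The sequences differ only at site 7: C→T (pyrimidine→pyrimidine), a transition.

site 7, transition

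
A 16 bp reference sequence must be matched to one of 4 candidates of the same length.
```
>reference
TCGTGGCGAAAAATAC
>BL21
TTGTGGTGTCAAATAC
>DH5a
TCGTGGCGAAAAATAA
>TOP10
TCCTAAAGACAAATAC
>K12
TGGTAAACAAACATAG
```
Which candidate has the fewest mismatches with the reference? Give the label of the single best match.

DH5a

BL21 differs at 4 bases; DH5a differs at 1 base; TOP10 differs at 5 bases; K12 differs at 7 bases. The closest is DH5a.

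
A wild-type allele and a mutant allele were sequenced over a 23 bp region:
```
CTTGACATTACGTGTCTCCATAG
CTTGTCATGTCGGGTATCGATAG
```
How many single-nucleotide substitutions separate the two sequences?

6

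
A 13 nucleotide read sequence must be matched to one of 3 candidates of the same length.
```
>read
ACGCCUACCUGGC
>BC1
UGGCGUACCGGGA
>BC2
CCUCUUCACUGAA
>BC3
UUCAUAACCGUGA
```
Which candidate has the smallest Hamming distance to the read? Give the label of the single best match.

BC1

BC1 differs at 5 positions; BC2 differs at 7 positions; BC3 differs at 9 positions. The closest is BC1.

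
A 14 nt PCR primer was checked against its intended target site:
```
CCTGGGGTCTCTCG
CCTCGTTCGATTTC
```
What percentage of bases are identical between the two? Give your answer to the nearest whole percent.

Mismatches at positions 4, 6, 7, 8, 9, 10, 11, 13, 14 (1-based): 9 of 14.
Identical positions: 5/14 = 35.71% → 36%.

36%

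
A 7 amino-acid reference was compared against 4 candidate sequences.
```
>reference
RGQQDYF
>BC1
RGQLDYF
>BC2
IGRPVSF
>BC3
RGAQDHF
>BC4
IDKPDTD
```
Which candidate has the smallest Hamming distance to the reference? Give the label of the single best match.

BC1

Hamming distances to reference — BC1: 1; BC2: 5; BC3: 2; BC4: 6.
Smallest is BC1 with 1 mismatch.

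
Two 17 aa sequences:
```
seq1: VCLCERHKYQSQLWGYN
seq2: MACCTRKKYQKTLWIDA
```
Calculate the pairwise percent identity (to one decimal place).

41.2%

Mismatches at positions 1, 2, 3, 5, 7, 11, 12, 15, 16, 17 (1-based): 10 of 17.
Identical positions: 7/17 = 41.18% → 41.2%.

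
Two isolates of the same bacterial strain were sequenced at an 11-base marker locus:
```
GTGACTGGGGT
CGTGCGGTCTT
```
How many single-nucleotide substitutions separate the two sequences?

The sequences differ at sites 1, 2, 3, 4, 6, 8, 9, 10 (1-based) — 8 in total.

8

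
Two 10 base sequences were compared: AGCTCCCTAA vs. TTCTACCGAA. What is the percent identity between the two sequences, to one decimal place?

Mismatches at positions 1, 2, 5, 8 (1-based): 4 of 10.
Identical positions: 6/10 = 60% → 60.0%.

60.0%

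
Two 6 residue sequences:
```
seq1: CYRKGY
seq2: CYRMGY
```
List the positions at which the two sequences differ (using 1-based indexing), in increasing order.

4

Differences at position 4 (K→M).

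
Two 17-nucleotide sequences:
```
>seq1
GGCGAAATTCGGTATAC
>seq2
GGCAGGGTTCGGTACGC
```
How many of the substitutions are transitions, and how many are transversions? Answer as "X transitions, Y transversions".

6 transitions, 0 transversions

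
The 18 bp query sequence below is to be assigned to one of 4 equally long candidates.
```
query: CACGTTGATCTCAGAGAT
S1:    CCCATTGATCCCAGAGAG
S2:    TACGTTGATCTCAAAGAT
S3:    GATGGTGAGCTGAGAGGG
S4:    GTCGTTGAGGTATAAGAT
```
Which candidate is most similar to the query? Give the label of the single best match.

S2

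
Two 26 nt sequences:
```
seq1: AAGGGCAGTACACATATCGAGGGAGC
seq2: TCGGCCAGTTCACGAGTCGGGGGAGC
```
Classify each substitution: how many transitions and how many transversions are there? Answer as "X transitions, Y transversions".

Mismatches (1-based):
position 1: A→T (purine→pyrimidine, transversion)
position 2: A→C (purine→pyrimidine, transversion)
position 5: G→C (purine→pyrimidine, transversion)
position 10: A→T (purine→pyrimidine, transversion)
position 14: A→G (purine→purine, transition)
position 15: T→A (pyrimidine→purine, transversion)
position 16: A→G (purine→purine, transition)
position 20: A→G (purine→purine, transition)

3 transitions, 5 transversions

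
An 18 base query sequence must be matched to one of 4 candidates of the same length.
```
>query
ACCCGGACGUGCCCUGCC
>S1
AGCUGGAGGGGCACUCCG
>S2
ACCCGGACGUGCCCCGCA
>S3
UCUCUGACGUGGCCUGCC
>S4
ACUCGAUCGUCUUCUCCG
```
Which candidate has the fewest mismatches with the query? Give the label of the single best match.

S1 differs at 7 bases; S2 differs at 2 bases; S3 differs at 4 bases; S4 differs at 8 bases. The closest is S2.

S2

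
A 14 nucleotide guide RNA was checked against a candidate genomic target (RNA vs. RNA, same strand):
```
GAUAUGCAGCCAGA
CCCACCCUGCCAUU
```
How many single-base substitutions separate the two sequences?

8

Comparing position by position, 8 bases differ: 1 (G/C), 2 (A/C), 3 (U/C), 5 (U/C), 6 (G/C), 8 (A/U), 13 (G/U), 14 (A/U).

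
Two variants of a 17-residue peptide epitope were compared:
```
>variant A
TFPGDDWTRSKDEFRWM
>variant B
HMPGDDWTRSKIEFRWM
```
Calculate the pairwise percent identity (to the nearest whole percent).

82%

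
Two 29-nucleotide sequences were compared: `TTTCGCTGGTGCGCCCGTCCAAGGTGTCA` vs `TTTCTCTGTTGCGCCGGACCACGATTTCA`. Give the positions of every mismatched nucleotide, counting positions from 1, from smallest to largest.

Differences at position 5 (G→T), position 9 (G→T), position 16 (C→G), position 18 (T→A), position 22 (A→C), position 24 (G→A), position 26 (G→T).

5, 9, 16, 18, 22, 24, 26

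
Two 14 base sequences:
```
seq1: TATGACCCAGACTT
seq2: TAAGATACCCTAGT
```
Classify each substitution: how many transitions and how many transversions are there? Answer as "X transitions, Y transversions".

1 transition, 7 transversions

Transitions (purine↔purine or pyrimidine↔pyrimidine): 6 C→T.
Transversions (purine↔pyrimidine): 3 T→A, 7 C→A, 9 A→C, 10 G→C, 11 A→T, 12 C→A, 13 T→G.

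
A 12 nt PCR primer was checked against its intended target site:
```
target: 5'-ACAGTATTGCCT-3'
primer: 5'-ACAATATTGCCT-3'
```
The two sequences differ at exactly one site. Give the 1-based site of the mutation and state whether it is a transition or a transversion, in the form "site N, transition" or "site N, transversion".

site 4, transition

Site 4 changes G→A. G is a purine and A is a purine, so this is a transition.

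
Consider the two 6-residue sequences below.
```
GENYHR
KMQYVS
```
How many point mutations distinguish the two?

Mismatches (1-based): position 1: G→K; position 2: E→M; position 3: N→Q; position 5: H→V; position 6: R→S.

5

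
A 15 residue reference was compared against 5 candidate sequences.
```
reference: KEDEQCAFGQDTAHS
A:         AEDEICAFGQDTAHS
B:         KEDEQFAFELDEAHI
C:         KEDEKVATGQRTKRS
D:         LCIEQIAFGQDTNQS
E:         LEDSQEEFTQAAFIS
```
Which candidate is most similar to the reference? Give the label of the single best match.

Hamming distances to reference — A: 2; B: 5; C: 6; D: 6; E: 9.
Smallest is A with 2 mismatches.

A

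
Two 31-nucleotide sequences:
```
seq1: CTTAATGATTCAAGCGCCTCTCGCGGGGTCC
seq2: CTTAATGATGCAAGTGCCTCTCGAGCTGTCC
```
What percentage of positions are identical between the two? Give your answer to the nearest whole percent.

84%

5 positions differ (10, 15, 24, 26, 27), so 26 of 31 match: 26/31 = 83.87%.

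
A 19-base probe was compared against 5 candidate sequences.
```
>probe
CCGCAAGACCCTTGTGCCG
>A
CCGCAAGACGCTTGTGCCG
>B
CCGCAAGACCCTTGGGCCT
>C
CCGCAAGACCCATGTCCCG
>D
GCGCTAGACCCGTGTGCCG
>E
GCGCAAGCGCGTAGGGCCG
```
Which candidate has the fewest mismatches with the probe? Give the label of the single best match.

A

A differs at 1 position; B differs at 2 positions; C differs at 2 positions; D differs at 3 positions; E differs at 6 positions. The closest is A.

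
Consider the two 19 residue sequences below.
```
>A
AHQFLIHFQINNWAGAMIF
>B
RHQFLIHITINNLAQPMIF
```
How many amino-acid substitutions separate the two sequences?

The sequences differ at residues 1, 8, 9, 13, 15, 16 (1-based) — 6 in total.

6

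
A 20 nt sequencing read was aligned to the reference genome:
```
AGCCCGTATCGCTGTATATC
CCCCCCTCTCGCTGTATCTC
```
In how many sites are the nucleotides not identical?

5

The sequences differ at sites 1, 2, 6, 8, 18 (1-based) — 5 in total.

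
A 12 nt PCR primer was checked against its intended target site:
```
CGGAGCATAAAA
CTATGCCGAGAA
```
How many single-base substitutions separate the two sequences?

6

The sequences differ at sites 2, 3, 4, 7, 8, 10 (1-based) — 6 in total.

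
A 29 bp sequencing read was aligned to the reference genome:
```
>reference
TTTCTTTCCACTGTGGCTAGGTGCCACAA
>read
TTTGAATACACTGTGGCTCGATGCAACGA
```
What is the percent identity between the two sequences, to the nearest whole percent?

Mismatches at positions 4, 5, 6, 8, 19, 21, 25, 28 (1-based): 8 of 29.
Identical positions: 21/29 = 72.41% → 72%.

72%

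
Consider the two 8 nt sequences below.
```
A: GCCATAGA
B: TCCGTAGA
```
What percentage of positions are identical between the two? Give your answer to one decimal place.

Mismatches at positions 1, 4 (1-based): 2 of 8.
Identical positions: 6/8 = 75% → 75.0%.

75.0%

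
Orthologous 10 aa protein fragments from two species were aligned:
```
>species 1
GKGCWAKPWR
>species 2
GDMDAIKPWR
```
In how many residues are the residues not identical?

Comparing position by position, 5 residues differ: 2 (K/D), 3 (G/M), 4 (C/D), 5 (W/A), 6 (A/I).

5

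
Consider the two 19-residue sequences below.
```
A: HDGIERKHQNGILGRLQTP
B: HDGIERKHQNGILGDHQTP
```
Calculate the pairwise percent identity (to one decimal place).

89.5%

Mismatches at positions 15, 16 (1-based): 2 of 19.
Identical positions: 17/19 = 89.47% → 89.5%.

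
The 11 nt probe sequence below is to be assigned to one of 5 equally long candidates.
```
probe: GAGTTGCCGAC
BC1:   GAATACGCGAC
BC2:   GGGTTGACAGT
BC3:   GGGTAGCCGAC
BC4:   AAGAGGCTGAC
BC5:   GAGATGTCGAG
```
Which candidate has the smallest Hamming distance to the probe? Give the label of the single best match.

BC1 differs at 4 bases; BC2 differs at 5 bases; BC3 differs at 2 bases; BC4 differs at 4 bases; BC5 differs at 3 bases. The closest is BC3.

BC3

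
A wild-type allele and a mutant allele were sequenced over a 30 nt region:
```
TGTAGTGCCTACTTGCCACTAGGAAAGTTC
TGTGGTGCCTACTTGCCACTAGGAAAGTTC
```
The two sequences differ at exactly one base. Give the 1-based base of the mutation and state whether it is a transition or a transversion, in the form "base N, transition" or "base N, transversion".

base 4, transition

The sequences differ only at base 4: A→G (purine→purine), a transition.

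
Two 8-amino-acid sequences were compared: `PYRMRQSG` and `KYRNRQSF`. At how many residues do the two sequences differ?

Comparing position by position, 3 residues differ: 1 (P/K), 4 (M/N), 8 (G/F).

3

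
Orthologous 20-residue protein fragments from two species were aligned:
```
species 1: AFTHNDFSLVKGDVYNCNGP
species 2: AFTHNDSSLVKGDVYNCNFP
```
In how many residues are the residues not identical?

The sequences differ at residues 7, 19 (1-based) — 2 in total.

2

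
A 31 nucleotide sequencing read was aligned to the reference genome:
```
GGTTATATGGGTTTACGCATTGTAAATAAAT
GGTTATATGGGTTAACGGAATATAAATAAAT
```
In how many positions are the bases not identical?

Comparing position by position, 4 positions differ: 14 (T/A), 18 (C/G), 20 (T/A), 22 (G/A).

4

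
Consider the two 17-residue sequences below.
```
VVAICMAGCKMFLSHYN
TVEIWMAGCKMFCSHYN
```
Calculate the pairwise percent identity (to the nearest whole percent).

Mismatches at positions 1, 3, 5, 13 (1-based): 4 of 17.
Identical positions: 13/17 = 76.47% → 76%.

76%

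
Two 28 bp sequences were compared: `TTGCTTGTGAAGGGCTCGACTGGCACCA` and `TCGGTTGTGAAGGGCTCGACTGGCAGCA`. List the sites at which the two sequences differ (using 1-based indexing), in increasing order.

Differences at site 2 (T→C), site 4 (C→G), site 26 (C→G).

2, 4, 26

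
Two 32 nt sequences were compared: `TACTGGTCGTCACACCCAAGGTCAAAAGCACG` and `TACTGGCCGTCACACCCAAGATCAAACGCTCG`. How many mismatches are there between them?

Comparing position by position, 4 positions differ: 7 (T/C), 21 (G/A), 27 (A/C), 30 (A/T).

4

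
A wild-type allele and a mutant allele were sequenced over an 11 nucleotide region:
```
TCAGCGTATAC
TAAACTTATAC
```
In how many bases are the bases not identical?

3

Comparing position by position, 3 bases differ: 2 (C/A), 4 (G/A), 6 (G/T).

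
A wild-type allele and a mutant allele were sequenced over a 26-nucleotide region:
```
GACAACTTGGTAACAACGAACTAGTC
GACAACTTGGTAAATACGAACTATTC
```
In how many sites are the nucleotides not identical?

3

Mismatches (1-based): site 14: C→A; site 15: A→T; site 24: G→T.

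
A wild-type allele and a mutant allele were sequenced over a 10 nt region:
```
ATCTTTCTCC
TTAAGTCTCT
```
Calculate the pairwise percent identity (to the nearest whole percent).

Mismatches at positions 1, 3, 4, 5, 10 (1-based): 5 of 10.
Identical positions: 5/10 = 50% → 50%.

50%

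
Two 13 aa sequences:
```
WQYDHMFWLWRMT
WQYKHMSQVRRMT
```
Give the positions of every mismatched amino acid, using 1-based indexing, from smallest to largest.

Scanning 1-based: 4: D/K; 7: F/S; 8: W/Q; 9: L/V; 10: W/R.

4, 7, 8, 9, 10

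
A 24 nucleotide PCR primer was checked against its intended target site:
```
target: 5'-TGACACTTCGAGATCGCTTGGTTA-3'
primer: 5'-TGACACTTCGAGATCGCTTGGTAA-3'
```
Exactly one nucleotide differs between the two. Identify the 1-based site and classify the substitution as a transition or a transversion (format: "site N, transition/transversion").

Site 23 changes T→A. T is a pyrimidine and A is a purine, so this is a transversion.

site 23, transversion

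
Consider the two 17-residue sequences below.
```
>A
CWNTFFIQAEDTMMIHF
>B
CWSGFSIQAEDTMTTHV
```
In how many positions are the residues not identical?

6

Mismatches (1-based): position 3: N→S; position 4: T→G; position 6: F→S; position 14: M→T; position 15: I→T; position 17: F→V.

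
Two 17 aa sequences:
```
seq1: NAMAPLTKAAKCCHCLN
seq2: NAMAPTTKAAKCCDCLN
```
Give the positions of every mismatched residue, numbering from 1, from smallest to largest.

Scanning 1-based: 6: L/T; 14: H/D.

6, 14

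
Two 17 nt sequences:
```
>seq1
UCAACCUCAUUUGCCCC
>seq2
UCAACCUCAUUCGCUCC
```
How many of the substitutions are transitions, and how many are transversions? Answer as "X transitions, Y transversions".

2 transitions, 0 transversions

Mismatches (1-based):
site 12: U→C (pyrimidine→pyrimidine, transition)
site 15: C→U (pyrimidine→pyrimidine, transition)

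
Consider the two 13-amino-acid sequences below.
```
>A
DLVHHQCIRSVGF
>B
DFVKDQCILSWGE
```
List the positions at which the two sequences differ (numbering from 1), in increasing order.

Differences at position 2 (L→F), position 4 (H→K), position 5 (H→D), position 9 (R→L), position 11 (V→W), position 13 (F→E).

2, 4, 5, 9, 11, 13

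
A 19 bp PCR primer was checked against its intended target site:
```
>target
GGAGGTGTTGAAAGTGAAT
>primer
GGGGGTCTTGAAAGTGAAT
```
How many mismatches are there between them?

Comparing position by position, 2 bases differ: 3 (A/G), 7 (G/C).

2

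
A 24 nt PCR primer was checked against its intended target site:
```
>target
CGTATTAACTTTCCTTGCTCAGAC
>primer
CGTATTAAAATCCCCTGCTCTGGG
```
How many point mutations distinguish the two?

7

The sequences differ at bases 9, 10, 12, 15, 21, 23, 24 (1-based) — 7 in total.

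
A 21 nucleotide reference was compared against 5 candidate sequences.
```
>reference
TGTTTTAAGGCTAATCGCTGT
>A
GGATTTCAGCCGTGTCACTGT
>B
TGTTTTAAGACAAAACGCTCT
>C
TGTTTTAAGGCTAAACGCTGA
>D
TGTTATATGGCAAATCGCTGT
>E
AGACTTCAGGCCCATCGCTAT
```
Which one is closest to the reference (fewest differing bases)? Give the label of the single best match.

C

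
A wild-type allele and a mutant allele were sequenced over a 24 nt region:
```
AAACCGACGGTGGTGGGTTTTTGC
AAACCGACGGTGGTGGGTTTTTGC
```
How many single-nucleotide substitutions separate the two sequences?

0

The two sequences are identical at every position.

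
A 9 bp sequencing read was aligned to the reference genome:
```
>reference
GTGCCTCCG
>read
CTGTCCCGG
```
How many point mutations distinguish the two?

4

The sequences differ at sites 1, 4, 6, 8 (1-based) — 4 in total.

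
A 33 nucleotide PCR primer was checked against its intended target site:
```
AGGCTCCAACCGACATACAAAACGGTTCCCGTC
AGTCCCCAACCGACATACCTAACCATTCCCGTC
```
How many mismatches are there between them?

The sequences differ at bases 3, 5, 19, 20, 24, 25 (1-based) — 6 in total.

6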